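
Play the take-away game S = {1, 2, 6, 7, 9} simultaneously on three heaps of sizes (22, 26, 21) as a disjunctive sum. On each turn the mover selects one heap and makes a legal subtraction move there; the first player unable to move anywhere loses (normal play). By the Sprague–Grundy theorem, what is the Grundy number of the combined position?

3

All heaps use S = {1, 2, 6, 7, 9}:
n :  0  1  2  3  4  5  6  7  8  9 10 11 12 13 14 15 16 17 18 19 20 21 22 23 24 25 26
G :  0  1  2  0  1  2  3  4  0  1  2  0  1  2  3  4  0  1  2  0  1  2  3  4  0  1  2
Heap A: G(22) = 3.
Heap B: G(26) = 2.
Heap C: G(21) = 2.
Combined Grundy value = 3 ⊕ 2 ⊕ 2 = 3.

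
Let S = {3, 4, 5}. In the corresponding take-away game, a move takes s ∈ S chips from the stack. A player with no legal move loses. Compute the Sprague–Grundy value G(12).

G(0) = 0
G(1) = mex{} = 0
G(2) = mex{} = 0
G(3) = mex{0} = 1
G(4) = mex{0,0} = 1
G(5) = mex{0,0,0} = 1
G(6) = mex{1,0,0} = 2
G(7) = mex{1,1,0} = 2
G(8) = mex{1,1,1} = 0
G(9) = mex{2,1,1} = 0
G(10) = mex{2,2,1} = 0
G(11) = mex{0,2,2} = 1
G(12) = mex{0,0,2} = 1

1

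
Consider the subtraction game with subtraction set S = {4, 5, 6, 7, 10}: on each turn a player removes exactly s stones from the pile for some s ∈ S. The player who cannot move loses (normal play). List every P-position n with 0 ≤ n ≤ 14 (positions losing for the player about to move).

G(0) = 0
G(1) = mex{} = 0
G(2) = mex{} = 0
G(3) = mex{} = 0
G(4) = mex{0} = 1
G(5) = mex{0,0} = 1
G(6) = mex{0,0,0} = 1
G(7) = mex{0,0,0,0} = 1
G(8) = mex{1,0,0,0} = 2
G(9) = mex{1,1,0,0} = 2
G(10) = mex{1,1,1,0,0} = 2
G(11) = mex{1,1,1,1,0} = 2
G(12) = mex{2,1,1,1,0} = 3
G(13) = mex{2,2,1,1,0} = 3
G(14) = mex{2,2,2,1,1} = 0
P-positions are exactly the n with G(n) = 0.

0, 1, 2, 3, 14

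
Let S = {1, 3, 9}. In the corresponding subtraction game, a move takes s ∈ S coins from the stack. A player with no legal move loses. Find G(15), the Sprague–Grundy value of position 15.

G(0) = 0
G(1) = mex{0} = 1
G(2) = mex{1} = 0
G(3) = mex{0,0} = 1
G(4) = mex{1,1} = 0
G(5) = mex{0,0} = 1
G(6) = mex{1,1} = 0
G(7) = mex{0,0} = 1
G(8) = mex{1,1} = 0
G(9) = mex{0,0,0} = 1
G(10) = mex{1,1,1} = 0
G(11) = mex{0,0,0} = 1
G(12) = mex{1,1,1} = 0
G(13) = mex{0,0,0} = 1
G(14) = mex{1,1,1} = 0
G(15) = mex{0,0,0} = 1

1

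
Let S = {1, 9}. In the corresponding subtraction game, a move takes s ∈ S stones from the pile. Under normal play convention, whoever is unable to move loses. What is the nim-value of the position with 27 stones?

G(0) = 0
G(1) = mex{0} = 1
G(2) = mex{1} = 0
G(3) = mex{0} = 1
G(4) = mex{1} = 0
G(5) = mex{0} = 1
G(6) = mex{1} = 0
G(7) = mex{0} = 1
G(8) = mex{1} = 0
G(9) = mex{0,0} = 1
G(10) = mex{1,1} = 0
G(11) = mex{0,0} = 1
G(12) = mex{1,1} = 0
G(13) = mex{0,0} = 1
G(14) = mex{1,1} = 0
G(15) = mex{0,0} = 1
G(16) = mex{1,1} = 0
G(17) = mex{0,0} = 1
G(18) = mex{1,1} = 0
G(19) = mex{0,0} = 1
G(20) = mex{1,1} = 0
G(21) = mex{0,0} = 1
G(22) = mex{1,1} = 0
G(23) = mex{0,0} = 1
G(24) = mex{1,1} = 0
G(25) = mex{0,0} = 1
G(26) = mex{1,1} = 0
G(27) = mex{0,0} = 1

1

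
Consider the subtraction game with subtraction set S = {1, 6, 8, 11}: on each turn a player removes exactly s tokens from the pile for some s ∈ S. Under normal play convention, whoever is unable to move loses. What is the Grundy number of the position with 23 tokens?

n :  0  1  2  3  4  5  6  7  8  9 10 11 12 13 14 15 16 17 18 19 20 21 22 23
G :  0  1  0  1  0  1  2  0  1  0  1  2  3  2  0  1  0  1  2  0  1  0  1  0

0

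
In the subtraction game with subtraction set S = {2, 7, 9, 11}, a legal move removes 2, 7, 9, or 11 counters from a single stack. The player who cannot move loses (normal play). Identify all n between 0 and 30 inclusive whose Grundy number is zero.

n :  0  1  2  3  4  5  6  7  8  9 10 11 12 13 14 15 16 17 18 19 20 21 22 23 24 25 26 27 28 29 30
G :  0  0  1  1  0  0  1  1  2  2  3  3  2  2  3  3  4  0  0  1  1  0  0  1  1  2  2  3  3  2  2
P-positions are exactly the n with G(n) = 0.

0, 1, 4, 5, 17, 18, 21, 22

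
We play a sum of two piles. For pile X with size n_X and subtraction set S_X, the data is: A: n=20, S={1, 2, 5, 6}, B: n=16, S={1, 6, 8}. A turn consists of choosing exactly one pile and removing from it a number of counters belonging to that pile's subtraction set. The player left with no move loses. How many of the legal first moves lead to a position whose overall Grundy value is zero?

1

Pile A, S = {1, 2, 5, 6}:
G(0) = 0
G(1) = mex{0} = 1
G(2) = mex{1,0} = 2
G(3) = mex{2,1} = 0
G(4) = mex{0,2} = 1
G(5) = mex{1,0,0} = 2
G(6) = mex{2,1,1,0} = 3
G(7) = mex{3,2,2,1} = 0
G(8) = mex{0,3,0,2} = 1
G(9) = mex{1,0,1,0} = 2
G(10) = mex{2,1,2,1} = 0
G(11) = mex{0,2,3,2} = 1
G(12) = mex{1,0,0,3} = 2
G(13) = mex{2,1,1,0} = 3
G(14) = mex{3,2,2,1} = 0
G(15) = mex{0,3,0,2} = 1
G(16) = mex{1,0,1,0} = 2
G(17) = mex{2,1,2,1} = 0
G(18) = mex{0,2,3,2} = 1
G(19) = mex{1,0,0,3} = 2
G(20) = mex{2,1,1,0} = 3
G_A(20) = 3.
Pile B, S = {1, 6, 8}:
G(0) = 0
G(1) = mex{0} = 1
G(2) = mex{1} = 0
G(3) = mex{0} = 1
G(4) = mex{1} = 0
G(5) = mex{0} = 1
G(6) = mex{1,0} = 2
G(7) = mex{2,1} = 0
G(8) = mex{0,0,0} = 1
G(9) = mex{1,1,1} = 0
G(10) = mex{0,0,0} = 1
G(11) = mex{1,1,1} = 0
G(12) = mex{0,2,0} = 1
G(13) = mex{1,0,1} = 2
G(14) = mex{2,1,2} = 0
G(15) = mex{0,0,0} = 1
G(16) = mex{1,1,1} = 0
G_B(16) = 0.
Combined Grundy value = 3 ⊕ 0 = 3.
A winning move leaves total XOR = 0, i.e. changes one component's Grundy value g to g ⊕ X where X is the current total.
Pile A: need g' = 3⊕3 = 0. Options: 20−1→G=2, 20−2→G=1, 20−5→G=1, 20−6→G=0. Hits: 1.
Pile B: need g' = 0⊕3 = 3. Options: 16−1→G=1, 16−6→G=1, 16−8→G=1. Hits: 0.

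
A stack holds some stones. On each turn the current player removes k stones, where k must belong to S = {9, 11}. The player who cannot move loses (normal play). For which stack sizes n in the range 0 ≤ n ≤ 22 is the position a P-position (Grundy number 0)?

0, 1, 2, 3, 4, 5, 6, 7, 8, 20, 21, 22

n :  0  1  2  3  4  5  6  7  8  9 10 11 12 13 14 15 16 17 18 19 20 21 22
G :  0  0  0  0  0  0  0  0  0  1  1  1  1  1  1  1  1  1  2  2  0  0  0
P-positions are exactly the n with G(n) = 0.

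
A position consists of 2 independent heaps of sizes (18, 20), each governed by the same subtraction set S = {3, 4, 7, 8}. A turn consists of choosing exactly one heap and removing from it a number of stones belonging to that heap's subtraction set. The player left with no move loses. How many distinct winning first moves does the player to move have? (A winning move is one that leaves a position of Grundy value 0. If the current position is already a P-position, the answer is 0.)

All heaps use S = {3, 4, 7, 8}:
n :  0  1  2  3  4  5  6  7  8  9 10 11 12 13 14 15 16 17 18 19 20
G :  0  0  0  1  1  1  2  2  2  3  3  0  0  0  1  1  1  2  2  2  3
Heap A: G(18) = 2.
Heap B: G(20) = 3.
Combined Grundy value = 2 ⊕ 3 = 1.
A winning move leaves total XOR = 0, i.e. changes one component's Grundy value g to g ⊕ X where X is the current total.
Heap A: need g' = 2⊕1 = 3. Options: 18−3→G=1, 18−4→G=1, 18−7→G=0, 18−8→G=3. Hits: 1.
Heap B: need g' = 3⊕1 = 2. Options: 20−3→G=2, 20−4→G=1, 20−7→G=0, 20−8→G=0. Hits: 1.

2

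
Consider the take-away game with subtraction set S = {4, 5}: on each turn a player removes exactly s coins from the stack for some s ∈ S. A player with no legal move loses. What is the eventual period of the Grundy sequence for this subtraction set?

G(0) = 0
G(1) = mex{} = 0
G(2) = mex{} = 0
G(3) = mex{} = 0
G(4) = mex{0} = 1
G(5) = mex{0,0} = 1
G(6) = mex{0,0} = 1
G(7) = mex{0,0} = 1
G(8) = mex{1,0} = 2
G(9) = mex{1,1} = 0
G(10) = mex{1,1} = 0
G(11) = mex{1,1} = 0
G(12) = mex{2,1} = 0
G(13) = mex{0,2} = 1
G(14) = mex{0,0} = 1
G(15) = mex{0,0} = 1
G(16) = mex{0,0} = 1
G(17) = mex{1,0} = 2
G(18) = mex{1,1} = 0
G(19) = mex{1,1} = 0
G(n+9) = G(n) holds for n = 0,…,4 (a full window of length max(S) = 5), so the sequence is purely periodic with period 9.

9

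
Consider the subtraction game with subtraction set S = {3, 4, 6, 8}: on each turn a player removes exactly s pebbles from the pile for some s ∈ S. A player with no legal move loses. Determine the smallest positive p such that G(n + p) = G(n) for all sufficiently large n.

G(0) = 0
G(1) = mex{} = 0
G(2) = mex{} = 0
G(3) = mex{0} = 1
G(4) = mex{0,0} = 1
G(5) = mex{0,0} = 1
G(6) = mex{1,0,0} = 2
G(7) = mex{1,1,0} = 2
G(8) = mex{1,1,0,0} = 2
G(9) = mex{2,1,1,0} = 3
G(10) = mex{2,2,1,0} = 3
G(11) = mex{2,2,1,1} = 0
G(12) = mex{3,2,2,1} = 0
G(13) = mex{3,3,2,1} = 0
G(14) = mex{0,3,2,2} = 1
G(15) = mex{0,0,3,2} = 1
G(16) = mex{0,0,3,2} = 1
G(17) = mex{1,0,0,3} = 2
G(18) = mex{1,1,0,3} = 2
G(19) = mex{1,1,0,0} = 2
G(20) = mex{2,1,1,0} = 3
G(21) = mex{2,2,1,0} = 3
G(22) = mex{2,2,1,1} = 0
G(23) = mex{3,2,2,1} = 0
G(n+11) = G(n) holds for n = 0,…,7 (a full window of length max(S) = 8), so the sequence is purely periodic with period 11.

11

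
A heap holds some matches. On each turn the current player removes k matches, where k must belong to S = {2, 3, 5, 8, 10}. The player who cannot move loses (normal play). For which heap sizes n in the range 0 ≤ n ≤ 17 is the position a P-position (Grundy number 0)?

G(0) = 0
G(1) = mex{} = 0
G(2) = mex{0} = 1
G(3) = mex{0,0} = 1
G(4) = mex{1,0} = 2
G(5) = mex{1,1,0} = 2
G(6) = mex{2,1,0} = 3
G(7) = mex{2,2,1} = 0
G(8) = mex{3,2,1,0} = 4
G(9) = mex{0,3,2,0} = 1
G(10) = mex{4,0,2,1,0} = 3
G(11) = mex{1,4,3,1,0} = 2
G(12) = mex{3,1,0,2,1} = 4
G(13) = mex{2,3,4,2,1} = 0
G(14) = mex{4,2,1,3,2} = 0
G(15) = mex{0,4,3,0,2} = 1
G(16) = mex{0,0,2,4,3} = 1
G(17) = mex{1,0,4,1,0} = 2
P-positions are exactly the n with G(n) = 0.

0, 1, 7, 13, 14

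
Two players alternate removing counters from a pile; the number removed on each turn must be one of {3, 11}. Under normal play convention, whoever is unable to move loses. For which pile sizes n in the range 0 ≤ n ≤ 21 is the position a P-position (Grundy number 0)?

n :  0  1  2  3  4  5  6  7  8  9 10 11 12 13 14 15 16 17 18 19 20 21
G :  0  0  0  1  1  1  0  0  0  1  1  1  2  2  0  0  0  1  1  1  0  0
P-positions are exactly the n with G(n) = 0.

0, 1, 2, 6, 7, 8, 14, 15, 16, 20, 21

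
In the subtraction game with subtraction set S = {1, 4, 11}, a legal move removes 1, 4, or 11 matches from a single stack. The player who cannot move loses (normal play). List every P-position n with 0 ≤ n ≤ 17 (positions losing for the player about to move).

0, 2, 5, 7, 10, 12, 15, 17

n :  0  1  2  3  4  5  6  7  8  9 10 11 12 13 14 15 16 17
G :  0  1  0  1  2  0  1  0  1  2  0  1  0  1  2  0  1  0
P-positions are exactly the n with G(n) = 0.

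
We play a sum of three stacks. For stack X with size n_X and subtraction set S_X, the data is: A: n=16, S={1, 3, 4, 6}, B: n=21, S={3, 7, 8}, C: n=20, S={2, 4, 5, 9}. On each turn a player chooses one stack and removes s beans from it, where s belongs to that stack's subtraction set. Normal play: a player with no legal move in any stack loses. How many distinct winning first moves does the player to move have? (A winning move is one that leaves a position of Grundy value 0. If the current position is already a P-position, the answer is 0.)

Stack A, S = {1, 3, 4, 6}:
G(0) = 0
G(1) = mex{0} = 1
G(2) = mex{1} = 0
G(3) = mex{0,0} = 1
G(4) = mex{1,1,0} = 2
G(5) = mex{2,0,1} = 3
G(6) = mex{3,1,0,0} = 2
G(7) = mex{2,2,1,1} = 0
G(8) = mex{0,3,2,0} = 1
G(9) = mex{1,2,3,1} = 0
G(10) = mex{0,0,2,2} = 1
G(11) = mex{1,1,0,3} = 2
G(12) = mex{2,0,1,2} = 3
G(13) = mex{3,1,0,0} = 2
G(14) = mex{2,2,1,1} = 0
G(15) = mex{0,3,2,0} = 1
G(16) = mex{1,2,3,1} = 0
G_A(16) = 0.
Stack B, S = {3, 7, 8}:
n :  0  1  2  3  4  5  6  7  8  9 10 11 12 13 14 15 16 17 18 19 20 21
G :  0  0  0  1  1  1  0  2  2  1  3  0  0  2  1  1  0  0  2  1  1  0
G_B(21) = 0.
Stack C, S = {2, 4, 5, 9}:
n :  0  1  2  3  4  5  6  7  8  9 10 11 12 13 14 15 16 17 18 19 20
G :  0  0  1  1  2  2  3  0  0  1  1  2  2  3  0  0  1  1  2  2  3
G_C(20) = 3.
Combined Grundy value = 0 ⊕ 0 ⊕ 3 = 3.
A winning move leaves total XOR = 0, i.e. changes one component's Grundy value g to g ⊕ X where X is the current total.
Stack A: need g' = 0⊕3 = 3. Options: 16−1→G=1, 16−3→G=2, 16−4→G=3, 16−6→G=1. Hits: 1.
Stack B: need g' = 0⊕3 = 3. Options: 21−3→G=2, 21−7→G=1, 21−8→G=2. Hits: 0.
Stack C: need g' = 3⊕3 = 0. Options: 20−2→G=2, 20−4→G=1, 20−5→G=0, 20−9→G=2. Hits: 1.

2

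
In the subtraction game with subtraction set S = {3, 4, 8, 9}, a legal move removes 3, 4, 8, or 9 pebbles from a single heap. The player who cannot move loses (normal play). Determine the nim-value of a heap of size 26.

G(0) = 0
G(1) = mex{} = 0
G(2) = mex{} = 0
G(3) = mex{0} = 1
G(4) = mex{0,0} = 1
G(5) = mex{0,0} = 1
G(6) = mex{1,0} = 2
G(7) = mex{1,1} = 0
G(8) = mex{1,1,0} = 2
G(9) = mex{2,1,0,0} = 3
G(10) = mex{0,2,0,0} = 1
G(11) = mex{2,0,1,0} = 3
G(12) = mex{3,2,1,1} = 0
G(13) = mex{1,3,1,1} = 0
G(14) = mex{3,1,2,1} = 0
G(15) = mex{0,3,0,2} = 1
G(16) = mex{0,0,2,0} = 1
G(17) = mex{0,0,3,2} = 1
G(18) = mex{1,0,1,3} = 2
G(19) = mex{1,1,3,1} = 0
G(20) = mex{1,1,0,3} = 2
G(21) = mex{2,1,0,0} = 3
G(22) = mex{0,2,0,0} = 1
G(23) = mex{2,0,1,0} = 3
G(24) = mex{3,2,1,1} = 0
G(25) = mex{1,3,1,1} = 0
G(26) = mex{3,1,2,1} = 0

0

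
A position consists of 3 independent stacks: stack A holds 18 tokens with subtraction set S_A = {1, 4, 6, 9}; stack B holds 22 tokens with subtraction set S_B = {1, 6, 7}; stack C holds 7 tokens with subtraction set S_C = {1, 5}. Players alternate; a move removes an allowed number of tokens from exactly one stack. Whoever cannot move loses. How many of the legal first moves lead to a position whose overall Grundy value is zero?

Stack A, S = {1, 4, 6, 9}:
G(0) = 0
G(1) = mex{0} = 1
G(2) = mex{1} = 0
G(3) = mex{0} = 1
G(4) = mex{1,0} = 2
G(5) = mex{2,1} = 0
G(6) = mex{0,0,0} = 1
G(7) = mex{1,1,1} = 0
G(8) = mex{0,2,0} = 1
G(9) = mex{1,0,1,0} = 2
G(10) = mex{2,1,2,1} = 0
G(11) = mex{0,0,0,0} = 1
G(12) = mex{1,1,1,1} = 0
G(13) = mex{0,2,0,2} = 1
G(14) = mex{1,0,1,0} = 2
G(15) = mex{2,1,2,1} = 0
G(16) = mex{0,0,0,0} = 1
G(17) = mex{1,1,1,1} = 0
G(18) = mex{0,2,0,2} = 1
G_A(18) = 1.
Stack B, S = {1, 6, 7}:
n :  0  1  2  3  4  5  6  7  8  9 10 11 12 13 14 15 16 17 18 19 20 21 22
G :  0  1  0  1  0  1  2  3  2  3  2  3  0  1  0  1  0  1  2  3  2  3  2
G_B(22) = 2.
Stack C, S = {1, 5}:
G(0) = 0
G(1) = mex{0} = 1
G(2) = mex{1} = 0
G(3) = mex{0} = 1
G(4) = mex{1} = 0
G(5) = mex{0,0} = 1
G(6) = mex{1,1} = 0
G(7) = mex{0,0} = 1
G_C(7) = 1.
Combined Grundy value = 1 ⊕ 2 ⊕ 1 = 2.
A winning move leaves total XOR = 0, i.e. changes one component's Grundy value g to g ⊕ X where X is the current total.
Stack A: need g' = 1⊕2 = 3. Options: 18−1→G=0, 18−4→G=2, 18−6→G=0, 18−9→G=2. Hits: 0.
Stack B: need g' = 2⊕2 = 0. Options: 22−1→G=3, 22−6→G=0, 22−7→G=1. Hits: 1.
Stack C: need g' = 1⊕2 = 3. Options: 7−1→G=0, 7−5→G=0. Hits: 0.

1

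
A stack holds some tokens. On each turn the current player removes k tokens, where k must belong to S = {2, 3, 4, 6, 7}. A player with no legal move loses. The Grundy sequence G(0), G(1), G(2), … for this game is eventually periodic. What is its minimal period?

9

n :  0  1  2  3  4  5  6  7  8  9 10 11 12 13 14 15 16 17 18 19
G :  0  0  1  1  2  2  3  3  4  0  0  1  1  2  2  3  3  4  0  0
G(n+9) = G(n) holds for n = 0,…,6 (a full window of length max(S) = 7), so the sequence is purely periodic with period 9.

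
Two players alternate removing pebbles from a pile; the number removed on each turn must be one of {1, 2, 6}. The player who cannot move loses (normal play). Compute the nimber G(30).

2

G(0) = 0
G(1) = mex{0} = 1
G(2) = mex{1,0} = 2
G(3) = mex{2,1} = 0
G(4) = mex{0,2} = 1
G(5) = mex{1,0} = 2
G(6) = mex{2,1,0} = 3
G(7) = mex{3,2,1} = 0
G(8) = mex{0,3,2} = 1
G(9) = mex{1,0,0} = 2
G(10) = mex{2,1,1} = 0
G(11) = mex{0,2,2} = 1
G(12) = mex{1,0,3} = 2
G(13) = mex{2,1,0} = 3
G(14) = mex{3,2,1} = 0
G(15) = mex{0,3,2} = 1
G(16) = mex{1,0,0} = 2
G(17) = mex{2,1,1} = 0
G(18) = mex{0,2,2} = 1
G(19) = mex{1,0,3} = 2
G(20) = mex{2,1,0} = 3
G(21) = mex{3,2,1} = 0
G(22) = mex{0,3,2} = 1
G(23) = mex{1,0,0} = 2
G(24) = mex{2,1,1} = 0
G(25) = mex{0,2,2} = 1
G(26) = mex{1,0,3} = 2
G(27) = mex{2,1,0} = 3
G(28) = mex{3,2,1} = 0
G(29) = mex{0,3,2} = 1
G(30) = mex{1,0,0} = 2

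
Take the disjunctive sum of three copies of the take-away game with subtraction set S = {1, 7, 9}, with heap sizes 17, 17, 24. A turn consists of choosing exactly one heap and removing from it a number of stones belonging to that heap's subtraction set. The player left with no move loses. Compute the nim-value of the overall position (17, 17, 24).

All heaps use S = {1, 7, 9}:
G(0) = 0
G(1) = mex{0} = 1
G(2) = mex{1} = 0
G(3) = mex{0} = 1
G(4) = mex{1} = 0
G(5) = mex{0} = 1
G(6) = mex{1} = 0
G(7) = mex{0,0} = 1
G(8) = mex{1,1} = 0
G(9) = mex{0,0,0} = 1
G(10) = mex{1,1,1} = 0
G(11) = mex{0,0,0} = 1
G(12) = mex{1,1,1} = 0
G(13) = mex{0,0,0} = 1
G(14) = mex{1,1,1} = 0
G(15) = mex{0,0,0} = 1
G(16) = mex{1,1,1} = 0
G(17) = mex{0,0,0} = 1
G(18) = mex{1,1,1} = 0
G(19) = mex{0,0,0} = 1
G(20) = mex{1,1,1} = 0
G(21) = mex{0,0,0} = 1
G(22) = mex{1,1,1} = 0
G(23) = mex{0,0,0} = 1
G(24) = mex{1,1,1} = 0
Heap A: G(17) = 1.
Heap B: G(17) = 1.
Heap C: G(24) = 0.
Combined Grundy value = 1 ⊕ 1 ⊕ 0 = 0.

0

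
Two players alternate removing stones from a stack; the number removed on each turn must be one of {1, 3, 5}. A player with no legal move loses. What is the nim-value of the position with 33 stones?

n :  0  1  2  3  4  5  6  7  8  9 10 11 12 13 14 15 16 17 18 19 20 21 22 23 24 25 26 27 28 29 30 31 32 33
G :  0  1  0  1  0  1  0  1  0  1  0  1  0  1  0  1  0  1  0  1  0  1  0  1  0  1  0  1  0  1  0  1  0  1

1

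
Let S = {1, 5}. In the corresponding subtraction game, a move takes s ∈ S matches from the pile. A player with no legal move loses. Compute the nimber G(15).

1

G(0) = 0
G(1) = mex{0} = 1
G(2) = mex{1} = 0
G(3) = mex{0} = 1
G(4) = mex{1} = 0
G(5) = mex{0,0} = 1
G(6) = mex{1,1} = 0
G(7) = mex{0,0} = 1
G(8) = mex{1,1} = 0
G(9) = mex{0,0} = 1
G(10) = mex{1,1} = 0
G(11) = mex{0,0} = 1
G(12) = mex{1,1} = 0
G(13) = mex{0,0} = 1
G(14) = mex{1,1} = 0
G(15) = mex{0,0} = 1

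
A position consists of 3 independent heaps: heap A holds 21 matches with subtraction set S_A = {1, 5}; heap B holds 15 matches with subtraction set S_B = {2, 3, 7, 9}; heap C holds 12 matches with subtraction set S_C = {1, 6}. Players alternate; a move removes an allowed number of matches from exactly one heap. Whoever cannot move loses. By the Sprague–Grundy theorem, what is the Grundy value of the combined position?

2

Heap A, S = {1, 5}:
G(0) = 0
G(1) = mex{0} = 1
G(2) = mex{1} = 0
G(3) = mex{0} = 1
G(4) = mex{1} = 0
G(5) = mex{0,0} = 1
G(6) = mex{1,1} = 0
G(7) = mex{0,0} = 1
G(8) = mex{1,1} = 0
G(9) = mex{0,0} = 1
G(10) = mex{1,1} = 0
G(11) = mex{0,0} = 1
G(12) = mex{1,1} = 0
G(13) = mex{0,0} = 1
G(14) = mex{1,1} = 0
G(15) = mex{0,0} = 1
G(16) = mex{1,1} = 0
G(17) = mex{0,0} = 1
G(18) = mex{1,1} = 0
G(19) = mex{0,0} = 1
G(20) = mex{1,1} = 0
G(21) = mex{0,0} = 1
G_A(21) = 1.
Heap B, S = {2, 3, 7, 9}:
n :  0  1  2  3  4  5  6  7  8  9 10 11 12 13 14 15
G :  0  0  1  1  2  0  0  1  1  2  2  0  3  1  2  2
G_B(15) = 2.
Heap C, S = {1, 6}:
n :  0  1  2  3  4  5  6  7  8  9 10 11 12
G :  0  1  0  1  0  1  2  0  1  0  1  0  1
G_C(12) = 1.
Combined Grundy value = 1 ⊕ 2 ⊕ 1 = 2.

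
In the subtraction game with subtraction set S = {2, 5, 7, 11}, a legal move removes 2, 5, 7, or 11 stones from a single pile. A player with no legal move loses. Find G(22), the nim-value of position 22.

n :  0  1  2  3  4  5  6  7  8  9 10 11 12 13 14 15 16 17 18 19 20 21 22
G :  0  0  1  1  0  2  1  3  2  2  0  3  1  0  0  1  1  2  2  3  3  2  0

0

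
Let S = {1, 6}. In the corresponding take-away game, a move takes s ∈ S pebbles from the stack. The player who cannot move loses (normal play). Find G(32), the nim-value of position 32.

0

G(0) = 0
G(1) = mex{0} = 1
G(2) = mex{1} = 0
G(3) = mex{0} = 1
G(4) = mex{1} = 0
G(5) = mex{0} = 1
G(6) = mex{1,0} = 2
G(7) = mex{2,1} = 0
G(8) = mex{0,0} = 1
G(9) = mex{1,1} = 0
G(10) = mex{0,0} = 1
G(11) = mex{1,1} = 0
G(12) = mex{0,2} = 1
G(13) = mex{1,0} = 2
G(14) = mex{2,1} = 0
G(15) = mex{0,0} = 1
G(16) = mex{1,1} = 0
G(17) = mex{0,0} = 1
G(18) = mex{1,1} = 0
G(19) = mex{0,2} = 1
G(20) = mex{1,0} = 2
G(21) = mex{2,1} = 0
G(22) = mex{0,0} = 1
G(23) = mex{1,1} = 0
G(24) = mex{0,0} = 1
G(25) = mex{1,1} = 0
G(26) = mex{0,2} = 1
G(27) = mex{1,0} = 2
G(28) = mex{2,1} = 0
G(29) = mex{0,0} = 1
G(30) = mex{1,1} = 0
G(31) = mex{0,0} = 1
G(32) = mex{1,1} = 0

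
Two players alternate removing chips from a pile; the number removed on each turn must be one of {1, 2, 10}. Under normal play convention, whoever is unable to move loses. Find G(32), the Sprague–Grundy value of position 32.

G(0) = 0
G(1) = mex{0} = 1
G(2) = mex{1,0} = 2
G(3) = mex{2,1} = 0
G(4) = mex{0,2} = 1
G(5) = mex{1,0} = 2
G(6) = mex{2,1} = 0
G(7) = mex{0,2} = 1
G(8) = mex{1,0} = 2
G(9) = mex{2,1} = 0
G(10) = mex{0,2,0} = 1
G(11) = mex{1,0,1} = 2
G(12) = mex{2,1,2} = 0
G(13) = mex{0,2,0} = 1
G(14) = mex{1,0,1} = 2
G(15) = mex{2,1,2} = 0
G(16) = mex{0,2,0} = 1
G(17) = mex{1,0,1} = 2
G(18) = mex{2,1,2} = 0
G(19) = mex{0,2,0} = 1
G(20) = mex{1,0,1} = 2
G(21) = mex{2,1,2} = 0
G(22) = mex{0,2,0} = 1
G(23) = mex{1,0,1} = 2
G(24) = mex{2,1,2} = 0
G(25) = mex{0,2,0} = 1
G(26) = mex{1,0,1} = 2
G(27) = mex{2,1,2} = 0
G(28) = mex{0,2,0} = 1
G(29) = mex{1,0,1} = 2
G(30) = mex{2,1,2} = 0
G(31) = mex{0,2,0} = 1
G(32) = mex{1,0,1} = 2

2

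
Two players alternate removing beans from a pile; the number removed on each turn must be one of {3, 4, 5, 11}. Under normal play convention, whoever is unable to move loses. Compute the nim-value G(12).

G(0) = 0
G(1) = mex{} = 0
G(2) = mex{} = 0
G(3) = mex{0} = 1
G(4) = mex{0,0} = 1
G(5) = mex{0,0,0} = 1
G(6) = mex{1,0,0} = 2
G(7) = mex{1,1,0} = 2
G(8) = mex{1,1,1} = 0
G(9) = mex{2,1,1} = 0
G(10) = mex{2,2,1} = 0
G(11) = mex{0,2,2,0} = 1
G(12) = mex{0,0,2,0} = 1

1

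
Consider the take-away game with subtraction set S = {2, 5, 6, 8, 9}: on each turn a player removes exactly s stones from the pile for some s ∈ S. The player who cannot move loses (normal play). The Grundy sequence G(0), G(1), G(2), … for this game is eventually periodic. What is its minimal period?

14

n :  0  1  2  3  4  5  6  7  8  9 10 11 12 13 14 15 16 17 18 19 20 21 22 23 24 25 26 27 28 29
G :  0  0  1  1  0  2  1  3  2  2  3  0  2  1  0  0  1  1  0  2  1  3  2  2  3  0  2  1  0  0
G(n+14) = G(n) holds for n = 0,…,8 (a full window of length max(S) = 9), so the sequence is purely periodic with period 14.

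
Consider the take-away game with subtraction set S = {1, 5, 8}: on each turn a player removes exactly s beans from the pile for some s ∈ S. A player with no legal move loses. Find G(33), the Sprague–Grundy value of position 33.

1

G(0) = 0
G(1) = mex{0} = 1
G(2) = mex{1} = 0
G(3) = mex{0} = 1
G(4) = mex{1} = 0
G(5) = mex{0,0} = 1
G(6) = mex{1,1} = 0
G(7) = mex{0,0} = 1
G(8) = mex{1,1,0} = 2
G(9) = mex{2,0,1} = 3
G(10) = mex{3,1,0} = 2
G(11) = mex{2,0,1} = 3
G(12) = mex{3,1,0} = 2
G(13) = mex{2,2,1} = 0
G(14) = mex{0,3,0} = 1
G(15) = mex{1,2,1} = 0
G(16) = mex{0,3,2} = 1
G(17) = mex{1,2,3} = 0
G(18) = mex{0,0,2} = 1
G(19) = mex{1,1,3} = 0
G(20) = mex{0,0,2} = 1
G(21) = mex{1,1,0} = 2
G(22) = mex{2,0,1} = 3
G(23) = mex{3,1,0} = 2
G(24) = mex{2,0,1} = 3
G(25) = mex{3,1,0} = 2
G(26) = mex{2,2,1} = 0
G(27) = mex{0,3,0} = 1
G(28) = mex{1,2,1} = 0
G(29) = mex{0,3,2} = 1
G(30) = mex{1,2,3} = 0
G(31) = mex{0,0,2} = 1
G(32) = mex{1,1,3} = 0
G(33) = mex{0,0,2} = 1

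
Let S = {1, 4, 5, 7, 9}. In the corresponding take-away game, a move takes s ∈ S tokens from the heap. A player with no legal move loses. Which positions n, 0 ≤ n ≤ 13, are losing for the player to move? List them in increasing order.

0, 2, 8, 10

n :  0  1  2  3  4  5  6  7  8  9 10 11 12 13
G :  0  1  0  1  2  3  2  3  0  1  0  1  2  3
P-positions are exactly the n with G(n) = 0.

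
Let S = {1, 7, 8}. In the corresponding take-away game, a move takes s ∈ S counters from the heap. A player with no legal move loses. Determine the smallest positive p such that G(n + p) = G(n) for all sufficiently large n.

15

G(0) = 0
G(1) = mex{0} = 1
G(2) = mex{1} = 0
G(3) = mex{0} = 1
G(4) = mex{1} = 0
G(5) = mex{0} = 1
G(6) = mex{1} = 0
G(7) = mex{0,0} = 1
G(8) = mex{1,1,0} = 2
G(9) = mex{2,0,1} = 3
G(10) = mex{3,1,0} = 2
G(11) = mex{2,0,1} = 3
G(12) = mex{3,1,0} = 2
G(13) = mex{2,0,1} = 3
G(14) = mex{3,1,0} = 2
G(15) = mex{2,2,1} = 0
G(16) = mex{0,3,2} = 1
G(17) = mex{1,2,3} = 0
G(18) = mex{0,3,2} = 1
G(19) = mex{1,2,3} = 0
G(20) = mex{0,3,2} = 1
G(21) = mex{1,2,3} = 0
G(22) = mex{0,0,2} = 1
G(23) = mex{1,1,0} = 2
G(24) = mex{2,0,1} = 3
G(25) = mex{3,1,0} = 2
G(26) = mex{2,0,1} = 3
G(27) = mex{3,1,0} = 2
G(28) = mex{2,0,1} = 3
G(29) = mex{3,1,0} = 2
G(30) = mex{2,2,1} = 0
G(31) = mex{0,3,2} = 1
G(n+15) = G(n) holds for n = 0,…,7 (a full window of length max(S) = 8), so the sequence is purely periodic with period 15.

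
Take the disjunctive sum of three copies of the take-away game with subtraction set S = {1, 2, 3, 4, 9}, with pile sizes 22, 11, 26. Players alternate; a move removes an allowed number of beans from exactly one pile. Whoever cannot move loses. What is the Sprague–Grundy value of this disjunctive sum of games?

All piles use S = {1, 2, 3, 4, 9}:
G(0) = 0
G(1) = mex{0} = 1
G(2) = mex{1,0} = 2
G(3) = mex{2,1,0} = 3
G(4) = mex{3,2,1,0} = 4
G(5) = mex{4,3,2,1} = 0
G(6) = mex{0,4,3,2} = 1
G(7) = mex{1,0,4,3} = 2
G(8) = mex{2,1,0,4} = 3
G(9) = mex{3,2,1,0,0} = 4
G(10) = mex{4,3,2,1,1} = 0
G(11) = mex{0,4,3,2,2} = 1
G(12) = mex{1,0,4,3,3} = 2
G(13) = mex{2,1,0,4,4} = 3
G(14) = mex{3,2,1,0,0} = 4
G(15) = mex{4,3,2,1,1} = 0
G(16) = mex{0,4,3,2,2} = 1
G(17) = mex{1,0,4,3,3} = 2
G(18) = mex{2,1,0,4,4} = 3
G(19) = mex{3,2,1,0,0} = 4
G(20) = mex{4,3,2,1,1} = 0
G(21) = mex{0,4,3,2,2} = 1
G(22) = mex{1,0,4,3,3} = 2
G(23) = mex{2,1,0,4,4} = 3
G(24) = mex{3,2,1,0,0} = 4
G(25) = mex{4,3,2,1,1} = 0
G(26) = mex{0,4,3,2,2} = 1
Pile A: G(22) = 2.
Pile B: G(11) = 1.
Pile C: G(26) = 1.
Combined Grundy value = 2 ⊕ 1 ⊕ 1 = 2.

2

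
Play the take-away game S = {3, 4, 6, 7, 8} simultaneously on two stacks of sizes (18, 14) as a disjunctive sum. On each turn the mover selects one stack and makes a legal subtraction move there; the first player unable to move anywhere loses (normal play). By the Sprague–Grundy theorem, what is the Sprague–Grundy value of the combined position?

3

All stacks use S = {3, 4, 6, 7, 8}:
n :  0  1  2  3  4  5  6  7  8  9 10 11 12 13 14 15 16 17 18
G :  0  0  0  1  1  1  2  2  2  3  3  0  0  0  1  1  1  2  2
Stack A: G(18) = 2.
Stack B: G(14) = 1.
Combined Grundy value = 2 ⊕ 1 = 3.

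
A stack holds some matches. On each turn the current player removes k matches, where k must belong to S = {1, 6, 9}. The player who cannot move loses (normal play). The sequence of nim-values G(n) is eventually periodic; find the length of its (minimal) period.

n :  0  1  2  3  4  5  6  7  8  9 10 11 12 13 14 15 16 17 18 19 20 21 22 23 24 25 26
G :  0  1  0  1  0  1  2  0  1  2  3  2  0  1  0  1  2  0  1  0  1  2  0  1  0  1  2
From n = 11 onward G(n+5) = G(n); since this holds over max(S) = 9 consecutive positions the period is 5 (pre-period 11).

5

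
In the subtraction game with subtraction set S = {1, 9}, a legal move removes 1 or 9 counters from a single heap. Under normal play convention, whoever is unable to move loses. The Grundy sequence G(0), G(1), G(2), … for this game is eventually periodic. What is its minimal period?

n :  0  1  2  3  4  5  6  7  8  9 10 11 12 13 14
G :  0  1  0  1  0  1  0  1  0  1  0  1  0  1  0
G(n+2) = G(n) holds for n = 0,…,8 (a full window of length max(S) = 9), so the sequence is purely periodic with period 2.

2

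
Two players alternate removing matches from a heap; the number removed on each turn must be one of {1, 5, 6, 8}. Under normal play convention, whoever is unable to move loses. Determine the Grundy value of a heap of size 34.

n :  0  1  2  3  4  5  6  7  8  9 10 11 12 13 14 15 16 17 18 19 20 21 22 23 24 25 26 27 28 29 30 31 32 33 34
G :  0  1  0  1  0  1  2  3  2  3  2  0  1  0  1  0  1  2  3  2  3  2  0  1  0  1  0  1  2  3  2  3  2  0  1

1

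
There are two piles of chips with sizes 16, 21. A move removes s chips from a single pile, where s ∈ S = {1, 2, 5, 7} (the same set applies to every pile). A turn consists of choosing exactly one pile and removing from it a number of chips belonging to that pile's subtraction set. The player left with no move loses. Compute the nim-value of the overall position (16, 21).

All piles use S = {1, 2, 5, 7}:
n :  0  1  2  3  4  5  6  7  8  9 10 11 12 13 14 15 16 17 18 19 20 21
G :  0  1  2  0  1  2  0  1  2  0  1  2  0  1  2  0  1  2  0  1  2  0
Pile A: G(16) = 1.
Pile B: G(21) = 0.
Combined Grundy value = 1 ⊕ 0 = 1.

1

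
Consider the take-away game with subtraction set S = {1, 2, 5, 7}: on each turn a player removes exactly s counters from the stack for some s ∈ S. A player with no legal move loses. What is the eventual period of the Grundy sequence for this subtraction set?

G(0) = 0
G(1) = mex{0} = 1
G(2) = mex{1,0} = 2
G(3) = mex{2,1} = 0
G(4) = mex{0,2} = 1
G(5) = mex{1,0,0} = 2
G(6) = mex{2,1,1} = 0
G(7) = mex{0,2,2,0} = 1
G(8) = mex{1,0,0,1} = 2
G(9) = mex{2,1,1,2} = 0
G(10) = mex{0,2,2,0} = 1
G(11) = mex{1,0,0,1} = 2
G(12) = mex{2,1,1,2} = 0
G(13) = mex{0,2,2,0} = 1
G(14) = mex{1,0,0,1} = 2
G(n+3) = G(n) holds for n = 0,…,6 (a full window of length max(S) = 7), so the sequence is purely periodic with period 3.

3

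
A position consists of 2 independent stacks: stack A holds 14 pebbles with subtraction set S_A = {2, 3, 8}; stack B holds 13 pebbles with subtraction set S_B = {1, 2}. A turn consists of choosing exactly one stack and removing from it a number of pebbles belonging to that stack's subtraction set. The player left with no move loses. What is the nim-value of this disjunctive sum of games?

Stack A, S = {2, 3, 8}:
n :  0  1  2  3  4  5  6  7  8  9 10 11 12 13 14
G :  0  0  1  1  2  0  0  1  1  2  0  0  1  1  2
G_A(14) = 2.
Stack B, S = {1, 2}:
n :  0  1  2  3  4  5  6  7  8  9 10 11 12 13
G :  0  1  2  0  1  2  0  1  2  0  1  2  0  1
G_B(13) = 1.
Combined Grundy value = 2 ⊕ 1 = 3.

3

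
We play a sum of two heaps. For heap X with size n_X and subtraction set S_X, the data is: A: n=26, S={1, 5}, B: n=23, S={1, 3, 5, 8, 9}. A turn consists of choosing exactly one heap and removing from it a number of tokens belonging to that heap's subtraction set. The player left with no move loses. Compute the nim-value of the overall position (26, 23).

Heap A, S = {1, 5}:
n :  0  1  2  3  4  5  6  7  8  9 10 11 12 13 14 15 16 17 18 19 20 21 22 23 24 25 26
G :  0  1  0  1  0  1  0  1  0  1  0  1  0  1  0  1  0  1  0  1  0  1  0  1  0  1  0
G_A(26) = 0.
Heap B, S = {1, 3, 5, 8, 9}:
n :  0  1  2  3  4  5  6  7  8  9 10 11 12 13 14 15 16 17 18 19 20 21 22 23
G :  0  1  0  1  0  1  0  1  2  3  2  3  2  3  2  3  0  1  0  1  0  1  0  1
G_B(23) = 1.
Combined Grundy value = 0 ⊕ 1 = 1.

1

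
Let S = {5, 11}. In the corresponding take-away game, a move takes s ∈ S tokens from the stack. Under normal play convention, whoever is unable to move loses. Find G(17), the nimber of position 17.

n :  0  1  2  3  4  5  6  7  8  9 10 11 12 13 14 15 16 17
G :  0  0  0  0  0  1  1  1  1  1  0  2  2  2  2  1  0  0

0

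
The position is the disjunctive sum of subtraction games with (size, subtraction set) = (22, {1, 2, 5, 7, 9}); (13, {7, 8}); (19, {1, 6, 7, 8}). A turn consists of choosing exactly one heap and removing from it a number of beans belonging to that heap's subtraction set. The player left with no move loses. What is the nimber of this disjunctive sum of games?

1

Heap A, S = {1, 2, 5, 7, 9}:
G(0) = 0
G(1) = mex{0} = 1
G(2) = mex{1,0} = 2
G(3) = mex{2,1} = 0
G(4) = mex{0,2} = 1
G(5) = mex{1,0,0} = 2
G(6) = mex{2,1,1} = 0
G(7) = mex{0,2,2,0} = 1
G(8) = mex{1,0,0,1} = 2
G(9) = mex{2,1,1,2,0} = 3
G(10) = mex{3,2,2,0,1} = 4
G(11) = mex{4,3,0,1,2} = 5
G(12) = mex{5,4,1,2,0} = 3
G(13) = mex{3,5,2,0,1} = 4
G(14) = mex{4,3,3,1,2} = 0
G(15) = mex{0,4,4,2,0} = 1
G(16) = mex{1,0,5,3,1} = 2
G(17) = mex{2,1,3,4,2} = 0
G(18) = mex{0,2,4,5,3} = 1
G(19) = mex{1,0,0,3,4} = 2
G(20) = mex{2,1,1,4,5} = 0
G(21) = mex{0,2,2,0,3} = 1
G(22) = mex{1,0,0,1,4} = 2
G_A(22) = 2.
Heap B, S = {7, 8}:
G(0) = 0
G(1) = mex{} = 0
G(2) = mex{} = 0
G(3) = mex{} = 0
G(4) = mex{} = 0
G(5) = mex{} = 0
G(6) = mex{} = 0
G(7) = mex{0} = 1
G(8) = mex{0,0} = 1
G(9) = mex{0,0} = 1
G(10) = mex{0,0} = 1
G(11) = mex{0,0} = 1
G(12) = mex{0,0} = 1
G(13) = mex{0,0} = 1
G_B(13) = 1.
Heap C, S = {1, 6, 7, 8}:
n :  0  1  2  3  4  5  6  7  8  9 10 11 12 13 14 15 16 17 18 19
G :  0  1  0  1  0  1  2  3  2  3  2  3  4  0  1  0  1  0  1  2
G_C(19) = 2.
Combined Grundy value = 2 ⊕ 1 ⊕ 2 = 1.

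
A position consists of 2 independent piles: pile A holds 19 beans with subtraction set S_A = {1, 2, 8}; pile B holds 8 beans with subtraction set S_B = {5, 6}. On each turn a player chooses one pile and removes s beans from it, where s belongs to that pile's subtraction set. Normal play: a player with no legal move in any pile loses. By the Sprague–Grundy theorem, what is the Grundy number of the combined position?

0

Pile A, S = {1, 2, 8}:
n :  0  1  2  3  4  5  6  7  8  9 10 11 12 13 14 15 16 17 18 19
G :  0  1  2  0  1  2  0  1  2  0  1  2  0  1  2  0  1  2  0  1
G_A(19) = 1.
Pile B, S = {5, 6}:
n : 0 1 2 3 4 5 6 7 8
G : 0 0 0 0 0 1 1 1 1
G_B(8) = 1.
Combined Grundy value = 1 ⊕ 1 = 0.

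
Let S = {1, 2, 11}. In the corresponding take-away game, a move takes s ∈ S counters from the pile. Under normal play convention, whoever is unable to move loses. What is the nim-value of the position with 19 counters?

1

n :  0  1  2  3  4  5  6  7  8  9 10 11 12 13 14 15 16 17 18 19
G :  0  1  2  0  1  2  0  1  2  0  1  2  0  1  2  0  1  2  0  1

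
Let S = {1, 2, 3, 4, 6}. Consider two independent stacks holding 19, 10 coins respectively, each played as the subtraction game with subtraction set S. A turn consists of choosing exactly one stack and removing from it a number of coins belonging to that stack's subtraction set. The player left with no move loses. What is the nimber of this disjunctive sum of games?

All stacks use S = {1, 2, 3, 4, 6}:
G(0) = 0
G(1) = mex{0} = 1
G(2) = mex{1,0} = 2
G(3) = mex{2,1,0} = 3
G(4) = mex{3,2,1,0} = 4
G(5) = mex{4,3,2,1} = 0
G(6) = mex{0,4,3,2,0} = 1
G(7) = mex{1,0,4,3,1} = 2
G(8) = mex{2,1,0,4,2} = 3
G(9) = mex{3,2,1,0,3} = 4
G(10) = mex{4,3,2,1,4} = 0
G(11) = mex{0,4,3,2,0} = 1
G(12) = mex{1,0,4,3,1} = 2
G(13) = mex{2,1,0,4,2} = 3
G(14) = mex{3,2,1,0,3} = 4
G(15) = mex{4,3,2,1,4} = 0
G(16) = mex{0,4,3,2,0} = 1
G(17) = mex{1,0,4,3,1} = 2
G(18) = mex{2,1,0,4,2} = 3
G(19) = mex{3,2,1,0,3} = 4
Stack A: G(19) = 4.
Stack B: G(10) = 0.
Combined Grundy value = 4 ⊕ 0 = 4.

4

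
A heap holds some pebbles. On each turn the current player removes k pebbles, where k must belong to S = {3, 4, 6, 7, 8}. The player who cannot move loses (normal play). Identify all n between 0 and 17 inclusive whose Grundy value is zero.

0, 1, 2, 11, 12, 13

n :  0  1  2  3  4  5  6  7  8  9 10 11 12 13 14 15 16 17
G :  0  0  0  1  1  1  2  2  2  3  3  0  0  0  1  1  1  2
P-positions are exactly the n with G(n) = 0.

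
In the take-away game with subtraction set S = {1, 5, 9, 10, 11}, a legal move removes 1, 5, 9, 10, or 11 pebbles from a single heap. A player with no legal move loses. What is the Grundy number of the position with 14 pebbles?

2

n :  0  1  2  3  4  5  6  7  8  9 10 11 12 13 14
G :  0  1  0  1  0  1  0  1  0  1  2  3  2  3  2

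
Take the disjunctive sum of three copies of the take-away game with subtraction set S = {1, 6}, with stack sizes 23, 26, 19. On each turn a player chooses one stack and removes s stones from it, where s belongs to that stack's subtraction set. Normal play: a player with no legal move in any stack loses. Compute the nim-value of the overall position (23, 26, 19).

All stacks use S = {1, 6}:
n :  0  1  2  3  4  5  6  7  8  9 10 11 12 13 14 15 16 17 18 19 20 21 22 23 24 25 26
G :  0  1  0  1  0  1  2  0  1  0  1  0  1  2  0  1  0  1  0  1  2  0  1  0  1  0  1
Stack A: G(23) = 0.
Stack B: G(26) = 1.
Stack C: G(19) = 1.
Combined Grundy value = 0 ⊕ 1 ⊕ 1 = 0.

0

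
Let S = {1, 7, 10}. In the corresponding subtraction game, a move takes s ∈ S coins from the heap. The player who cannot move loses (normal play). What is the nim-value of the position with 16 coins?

G(0) = 0
G(1) = mex{0} = 1
G(2) = mex{1} = 0
G(3) = mex{0} = 1
G(4) = mex{1} = 0
G(5) = mex{0} = 1
G(6) = mex{1} = 0
G(7) = mex{0,0} = 1
G(8) = mex{1,1} = 0
G(9) = mex{0,0} = 1
G(10) = mex{1,1,0} = 2
G(11) = mex{2,0,1} = 3
G(12) = mex{3,1,0} = 2
G(13) = mex{2,0,1} = 3
G(14) = mex{3,1,0} = 2
G(15) = mex{2,0,1} = 3
G(16) = mex{3,1,0} = 2

2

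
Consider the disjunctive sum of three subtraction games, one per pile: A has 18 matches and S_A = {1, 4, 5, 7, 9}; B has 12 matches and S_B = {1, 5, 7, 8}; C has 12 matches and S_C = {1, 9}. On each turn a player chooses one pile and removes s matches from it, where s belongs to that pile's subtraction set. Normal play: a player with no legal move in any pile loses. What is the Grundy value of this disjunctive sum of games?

Pile A, S = {1, 4, 5, 7, 9}:
G(0) = 0
G(1) = mex{0} = 1
G(2) = mex{1} = 0
G(3) = mex{0} = 1
G(4) = mex{1,0} = 2
G(5) = mex{2,1,0} = 3
G(6) = mex{3,0,1} = 2
G(7) = mex{2,1,0,0} = 3
G(8) = mex{3,2,1,1} = 0
G(9) = mex{0,3,2,0,0} = 1
G(10) = mex{1,2,3,1,1} = 0
G(11) = mex{0,3,2,2,0} = 1
G(12) = mex{1,0,3,3,1} = 2
G(13) = mex{2,1,0,2,2} = 3
G(14) = mex{3,0,1,3,3} = 2
G(15) = mex{2,1,0,0,2} = 3
G(16) = mex{3,2,1,1,3} = 0
G(17) = mex{0,3,2,0,0} = 1
G(18) = mex{1,2,3,1,1} = 0
G_A(18) = 0.
Pile B, S = {1, 5, 7, 8}:
G(0) = 0
G(1) = mex{0} = 1
G(2) = mex{1} = 0
G(3) = mex{0} = 1
G(4) = mex{1} = 0
G(5) = mex{0,0} = 1
G(6) = mex{1,1} = 0
G(7) = mex{0,0,0} = 1
G(8) = mex{1,1,1,0} = 2
G(9) = mex{2,0,0,1} = 3
G(10) = mex{3,1,1,0} = 2
G(11) = mex{2,0,0,1} = 3
G(12) = mex{3,1,1,0} = 2
G_B(12) = 2.
Pile C, S = {1, 9}:
n :  0  1  2  3  4  5  6  7  8  9 10 11 12
G :  0  1  0  1  0  1  0  1  0  1  0  1  0
G_C(12) = 0.
Combined Grundy value = 0 ⊕ 2 ⊕ 0 = 2.

2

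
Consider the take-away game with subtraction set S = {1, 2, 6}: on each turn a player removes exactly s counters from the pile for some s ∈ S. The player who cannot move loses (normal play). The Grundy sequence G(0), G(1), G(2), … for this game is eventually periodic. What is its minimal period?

7

G(0) = 0
G(1) = mex{0} = 1
G(2) = mex{1,0} = 2
G(3) = mex{2,1} = 0
G(4) = mex{0,2} = 1
G(5) = mex{1,0} = 2
G(6) = mex{2,1,0} = 3
G(7) = mex{3,2,1} = 0
G(8) = mex{0,3,2} = 1
G(9) = mex{1,0,0} = 2
G(10) = mex{2,1,1} = 0
G(11) = mex{0,2,2} = 1
G(12) = mex{1,0,3} = 2
G(13) = mex{2,1,0} = 3
G(14) = mex{3,2,1} = 0
G(15) = mex{0,3,2} = 1
G(n+7) = G(n) holds for n = 0,…,5 (a full window of length max(S) = 6), so the sequence is purely periodic with period 7.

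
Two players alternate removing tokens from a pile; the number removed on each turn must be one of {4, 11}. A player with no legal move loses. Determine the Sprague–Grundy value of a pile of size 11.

n :  0  1  2  3  4  5  6  7  8  9 10 11
G :  0  0  0  0  1  1  1  1  0  0  0  2

2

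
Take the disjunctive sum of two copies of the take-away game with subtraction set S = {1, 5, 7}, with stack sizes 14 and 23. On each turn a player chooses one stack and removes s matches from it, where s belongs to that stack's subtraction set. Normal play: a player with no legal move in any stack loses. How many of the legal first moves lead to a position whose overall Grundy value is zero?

All stacks use S = {1, 5, 7}:
n :  0  1  2  3  4  5  6  7  8  9 10 11 12 13 14 15 16 17 18 19 20 21 22 23
G :  0  1  0  1  0  1  0  1  0  1  0  1  0  1  0  1  0  1  0  1  0  1  0  1
Stack A: G(14) = 0.
Stack B: G(23) = 1.
Combined Grundy value = 0 ⊕ 1 = 1.
A winning move leaves total XOR = 0, i.e. changes one component's Grundy value g to g ⊕ X where X is the current total.
Stack A: need g' = 0⊕1 = 1. Options: 14−1→G=1, 14−5→G=1, 14−7→G=1. Hits: 3.
Stack B: need g' = 1⊕1 = 0. Options: 23−1→G=0, 23−5→G=0, 23−7→G=0. Hits: 3.

6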